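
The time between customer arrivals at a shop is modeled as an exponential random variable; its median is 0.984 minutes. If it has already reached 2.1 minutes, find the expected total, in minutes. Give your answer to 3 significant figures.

For an exponential, median = ln(2)/λ, so λ = ln 2 / 0.984 = 0.704418 per minute.
By memorylessness, E[X | X > 2.1] = 2.1 + 1/λ = 2.1 + 1.41961 = 3.51961 minutes.

3.52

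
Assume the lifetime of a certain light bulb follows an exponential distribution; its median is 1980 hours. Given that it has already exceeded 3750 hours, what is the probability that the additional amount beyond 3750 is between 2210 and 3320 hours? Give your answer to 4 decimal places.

For an exponential, median = ln(2)/λ, so λ = ln 2 / 1980 = 0.000350074 per hour.
Memoryless: the residual past 3750 is again Exp(λ).
P(2210 < residual < 3320) = e^(−λ·2210) − e^(−λ·3320) = 0.46132 − 0.31278 ≈ 0.1485.

0.1485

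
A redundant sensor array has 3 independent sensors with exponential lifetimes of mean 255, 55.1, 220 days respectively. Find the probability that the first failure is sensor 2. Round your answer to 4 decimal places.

0.6819

Rates: λ_i = 1/mean_i → 0.00392157, 0.0181488, 0.00454545; Σλ = 0.0266158.
P(sensor 2 first) = λ_2/Σλ = 0.0181488/0.0266158 ≈ 0.6819.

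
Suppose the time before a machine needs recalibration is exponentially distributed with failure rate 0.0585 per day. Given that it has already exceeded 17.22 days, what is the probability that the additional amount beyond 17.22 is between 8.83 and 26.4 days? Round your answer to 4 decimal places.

0.3831

Memoryless: the residual past 17.22 is again Exp(λ).
P(8.83 < residual < 26.4) = e^(−λ·8.83) − e^(−λ·26.4) = 0.59657 − 0.21344 ≈ 0.3831.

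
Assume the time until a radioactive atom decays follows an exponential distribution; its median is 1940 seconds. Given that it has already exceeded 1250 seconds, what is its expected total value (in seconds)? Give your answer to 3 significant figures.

4050

For an exponential, median = ln(2)/λ, so λ = ln 2 / 1940 = 0.000357292 per second.
By memorylessness, E[X | X > 1250] = 1250 + 1/λ = 1250 + 2798.83 = 4048.83 seconds.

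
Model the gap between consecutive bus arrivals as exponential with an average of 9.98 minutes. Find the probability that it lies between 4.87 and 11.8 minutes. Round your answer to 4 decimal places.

The rate is λ = 1/9.98 = 0.1002 per minute.
P(4.87 < X < 11.8) = e^(−λ·4.87) − e^(−λ·11.8) = 0.61387 − 0.30655 ≈ 0.3073.

0.3073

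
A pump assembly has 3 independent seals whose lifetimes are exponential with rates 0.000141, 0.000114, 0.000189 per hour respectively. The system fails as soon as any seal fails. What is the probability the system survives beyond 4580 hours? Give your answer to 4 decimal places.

0.1309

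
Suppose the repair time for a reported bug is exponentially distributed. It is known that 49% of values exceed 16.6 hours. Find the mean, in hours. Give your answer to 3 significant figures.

23.3

e^(−λ·16.6) = 0.49 ⇒ λ = −ln(0.49)/16.6 = 0.0429729.
Mean = 1/λ = 23.2705 hours.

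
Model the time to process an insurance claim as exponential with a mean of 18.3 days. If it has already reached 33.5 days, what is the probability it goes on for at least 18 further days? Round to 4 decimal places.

The rate is λ = 1/18.3 = 0.0546448 per day.
P(X > s+t | X > s) = e^(−λ(s+t))/e^(−λs) = e^(−λt), independent of s = 33.5.
P(X > 18) = e^(−0.98361) ≈ 0.3740.

0.3740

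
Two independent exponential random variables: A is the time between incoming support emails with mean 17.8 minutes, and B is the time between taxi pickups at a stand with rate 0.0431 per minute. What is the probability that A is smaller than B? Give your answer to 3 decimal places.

0.566

λ_1 = 1/17.8 = 0.0561798, λ_2 = 0.0431.
For independent exponentials, P(A < B) = λ_1/(λ_1+λ_2) = 0.0561798/0.0992798 ≈ 0.566.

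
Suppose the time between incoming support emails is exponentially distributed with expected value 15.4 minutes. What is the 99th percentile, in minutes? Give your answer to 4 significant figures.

The rate is λ = 1/15.4 = 0.0649351 per minute.
Set 1 − e^(−λt) = 0.99, so t = −ln(0.01)/λ = 4.6052/0.0649351 ≈ 70.9196 minutes.

70.92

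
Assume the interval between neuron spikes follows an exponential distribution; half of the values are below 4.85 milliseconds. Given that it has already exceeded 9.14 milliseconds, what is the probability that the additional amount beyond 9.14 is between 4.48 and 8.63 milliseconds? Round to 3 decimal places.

For an exponential, median = ln(2)/λ, so λ = ln 2 / 4.85 = 0.142917 per millisecond.
Memoryless: the residual past 9.14 is again Exp(λ).
P(4.48 < residual < 8.63) = e^(−λ·4.48) − e^(−λ·8.63) = 0.52715 − 0.29131 ≈ 0.236.

0.236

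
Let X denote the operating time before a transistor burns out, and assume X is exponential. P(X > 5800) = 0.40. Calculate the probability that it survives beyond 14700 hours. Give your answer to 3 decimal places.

e^(−λ·5800) = 0.40 ⇒ λ = −ln(0.40)/5800 = 0.000157981.
P(X > 14700) = e^(−0.000157981·14700) = e^(−2.3223) ≈ 0.098.

0.098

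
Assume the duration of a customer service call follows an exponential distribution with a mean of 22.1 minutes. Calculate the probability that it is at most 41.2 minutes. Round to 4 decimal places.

The rate is λ = 1/22.1 = 0.0452489 per minute.
P(X ≤ 41.2) = 1 − e^(−λ·41.2) = 1 − e^(−1.8643) ≈ 0.8450.

0.8450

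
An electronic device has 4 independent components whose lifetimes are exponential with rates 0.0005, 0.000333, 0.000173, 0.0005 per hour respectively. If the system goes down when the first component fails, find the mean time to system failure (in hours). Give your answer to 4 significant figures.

664.0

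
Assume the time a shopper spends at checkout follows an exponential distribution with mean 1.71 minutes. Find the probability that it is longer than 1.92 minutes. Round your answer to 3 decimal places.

The rate is λ = 1/1.71 = 0.584795 per minute.
P(X > 1.92) = e^(−λ·1.92) = e^(−1.1228) ≈ 0.325.

0.325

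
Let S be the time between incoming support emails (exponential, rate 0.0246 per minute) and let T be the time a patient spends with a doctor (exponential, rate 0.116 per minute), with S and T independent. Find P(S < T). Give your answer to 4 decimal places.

λ_1 = 0.0246, λ_2 = 0.116.
For independent exponentials, P(S < T) = λ_1/(λ_1+λ_2) = 0.0246/0.1406 ≈ 0.1750.

0.1750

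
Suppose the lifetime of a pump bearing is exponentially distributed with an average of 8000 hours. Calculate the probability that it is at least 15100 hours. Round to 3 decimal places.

0.151

The rate is λ = 1/8000 = 0.000125 per hour.
P(X > 15100) = e^(−λ·15100) = e^(−1.8875) ≈ 0.151.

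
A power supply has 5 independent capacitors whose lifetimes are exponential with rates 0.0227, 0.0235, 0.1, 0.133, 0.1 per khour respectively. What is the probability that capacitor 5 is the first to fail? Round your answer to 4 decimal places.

The time to first failure is exponential with rate Σλ = 0.0227 + 0.0235 + 0.1 + 0.133 + 0.1 = 0.3792.
P(capacitor 5 first) = λ_5/Σλ = 0.1/0.3792 ≈ 0.2637.

0.2637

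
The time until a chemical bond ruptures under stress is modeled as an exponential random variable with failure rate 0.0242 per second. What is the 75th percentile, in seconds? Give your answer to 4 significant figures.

57.28

Set 1 − e^(−λt) = 0.75, so t = −ln(0.25)/λ = 1.3863/0.0242 ≈ 57.2849 seconds.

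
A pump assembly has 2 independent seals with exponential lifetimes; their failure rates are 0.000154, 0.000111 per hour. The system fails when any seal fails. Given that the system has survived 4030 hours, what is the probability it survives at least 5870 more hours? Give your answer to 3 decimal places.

0.211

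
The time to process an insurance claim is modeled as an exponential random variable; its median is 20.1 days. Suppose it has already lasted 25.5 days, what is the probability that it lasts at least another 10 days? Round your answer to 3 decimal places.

0.708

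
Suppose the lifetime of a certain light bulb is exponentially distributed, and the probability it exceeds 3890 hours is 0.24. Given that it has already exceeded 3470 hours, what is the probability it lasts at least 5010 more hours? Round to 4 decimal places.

0.1591

From e^(−λ·3890) = 0.24, λ = −ln(0.24)/3890 = 0.000366868.
Memoryless: P(X > 3470+5010 | X > 3470) = P(X > 5010) = e^(−0.000366868·5010) ≈ 0.1591.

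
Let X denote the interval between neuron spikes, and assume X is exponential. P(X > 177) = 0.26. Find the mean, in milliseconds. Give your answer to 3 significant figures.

131

e^(−λ·177) = 0.26 ⇒ λ = −ln(0.26)/177 = 0.00761059.
Mean = 1/λ = 131.396 milliseconds.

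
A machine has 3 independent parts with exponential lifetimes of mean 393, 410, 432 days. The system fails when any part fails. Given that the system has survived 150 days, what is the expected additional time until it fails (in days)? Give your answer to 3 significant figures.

137

First-failure rate Σλ = 1/393 + 1/410 + 1/432 = 0.00729837.
By memorylessness the expected residual is 1/Σλ = 137.017 days, regardless of the 150 already elapsed.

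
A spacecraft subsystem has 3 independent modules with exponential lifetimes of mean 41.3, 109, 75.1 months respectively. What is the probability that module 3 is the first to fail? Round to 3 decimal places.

0.285

Rates: λ_i = 1/mean_i → 0.0242131, 0.00917431, 0.0133156; Σλ = 0.046703.
P(module 3 first) = λ_3/Σλ = 0.0133156/0.046703 ≈ 0.285.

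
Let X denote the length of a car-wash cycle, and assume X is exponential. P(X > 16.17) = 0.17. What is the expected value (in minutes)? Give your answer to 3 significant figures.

e^(−λ·16.17) = 0.17 ⇒ λ = −ln(0.17)/16.17 = 0.109583.
Mean = 1/λ = 9.1255 minutes.

9.13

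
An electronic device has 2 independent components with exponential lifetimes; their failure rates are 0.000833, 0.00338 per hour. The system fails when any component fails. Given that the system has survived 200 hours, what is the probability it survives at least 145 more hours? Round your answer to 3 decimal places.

Time to first failure ~ Exp(Σλ) with Σλ = 0.004213.
By memorylessness, P(T > 200+145 | T > 200) = P(T > 145) = e^(−0.004213·145) ≈ 0.543.

0.543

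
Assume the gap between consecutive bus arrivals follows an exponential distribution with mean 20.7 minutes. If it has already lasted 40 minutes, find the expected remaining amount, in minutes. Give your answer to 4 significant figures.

20.70

The rate is λ = 1/20.7 = 0.0483092 per minute.
By memorylessness, the remaining amount past any threshold is again Exp(λ) with mean 1/λ = 20.7 minutes.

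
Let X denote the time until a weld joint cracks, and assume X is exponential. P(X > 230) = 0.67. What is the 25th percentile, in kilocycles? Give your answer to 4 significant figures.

165.2

e^(−λ·230) = 0.67 ⇒ λ = −ln(0.67)/230 = 0.00174121.
25th percentile: 1 − e^(−λt) = 0.25, t = −ln(0.75)/λ = 165.22 kilocycles.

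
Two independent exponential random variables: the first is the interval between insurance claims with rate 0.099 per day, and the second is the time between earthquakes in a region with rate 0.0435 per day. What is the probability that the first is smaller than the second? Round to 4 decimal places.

λ_1 = 0.099, λ_2 = 0.0435.
For independent exponentials, P(the first < the second) = λ_1/(λ_1+λ_2) = 0.099/0.1425 ≈ 0.6947.

0.6947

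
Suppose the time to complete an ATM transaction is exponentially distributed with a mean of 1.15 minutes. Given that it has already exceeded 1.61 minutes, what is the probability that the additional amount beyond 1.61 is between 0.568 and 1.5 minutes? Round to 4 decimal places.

0.3389

The rate is λ = 1/1.15 = 0.869565 per minute.
Memoryless: the residual past 1.61 is again Exp(λ).
P(0.568 < residual < 1.5) = e^(−λ·0.568) − e^(−λ·1.5) = 0.61023 − 0.27135 ≈ 0.3389.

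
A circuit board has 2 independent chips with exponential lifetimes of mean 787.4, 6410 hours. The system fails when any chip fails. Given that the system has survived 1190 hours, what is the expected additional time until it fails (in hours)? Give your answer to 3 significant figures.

First-failure rate Σλ = 1/787.4 + 1/6410 = 0.00142601.
By memorylessness the expected residual is 1/Σλ = 701.258 hours, regardless of the 1190 already elapsed.

701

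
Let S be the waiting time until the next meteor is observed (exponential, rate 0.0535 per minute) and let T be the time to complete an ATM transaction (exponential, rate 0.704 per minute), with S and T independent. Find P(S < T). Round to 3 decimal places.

0.071

λ_1 = 0.0535, λ_2 = 0.704.
For independent exponentials, P(S < T) = λ_1/(λ_1+λ_2) = 0.0535/0.7575 ≈ 0.071.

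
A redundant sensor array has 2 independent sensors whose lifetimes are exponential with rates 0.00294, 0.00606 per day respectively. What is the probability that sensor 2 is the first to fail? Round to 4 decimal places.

0.6733

The time to first failure is exponential with rate Σλ = 0.00294 + 0.00606 = 0.009.
P(sensor 2 first) = λ_2/Σλ = 0.00606/0.009 ≈ 0.6733.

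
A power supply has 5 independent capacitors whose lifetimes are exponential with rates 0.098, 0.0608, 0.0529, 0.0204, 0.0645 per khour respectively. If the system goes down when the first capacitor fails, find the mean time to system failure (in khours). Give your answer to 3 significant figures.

3.37

The time to first failure is exponential with rate Σλ = 0.098 + 0.0608 + 0.0529 + 0.0204 + 0.0645 = 0.2966.
E[min] = 1/Σλ = 1/0.2966 = 3.37154 khours.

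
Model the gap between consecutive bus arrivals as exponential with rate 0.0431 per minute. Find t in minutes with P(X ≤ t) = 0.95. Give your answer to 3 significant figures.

Set 1 − e^(−λt) = 0.95, so t = −ln(0.05)/λ = 2.9957/0.0431 ≈ 69.5065 minutes.

69.5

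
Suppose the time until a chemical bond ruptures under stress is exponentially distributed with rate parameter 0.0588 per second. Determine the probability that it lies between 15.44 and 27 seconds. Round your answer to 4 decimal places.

0.1990

P(15.44 < X < 27) = e^(−λ·15.44) − e^(−λ·27) = 0.40338 − 0.20442 ≈ 0.1990.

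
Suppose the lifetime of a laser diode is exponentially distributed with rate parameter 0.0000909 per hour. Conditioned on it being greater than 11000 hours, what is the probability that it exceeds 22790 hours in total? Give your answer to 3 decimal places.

The exponential is memoryless, so the remaining time is again Exp(λ): the condition X > 11000 is irrelevant.
P(X > 11790) = e^(−1.0717) ≈ 0.342.

0.342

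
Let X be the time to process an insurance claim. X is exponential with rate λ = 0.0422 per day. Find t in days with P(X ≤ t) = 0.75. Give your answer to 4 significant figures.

Set 1 − e^(−λt) = 0.75, so t = −ln(0.25)/λ = 1.3863/0.0422 ≈ 32.8506 days.

32.85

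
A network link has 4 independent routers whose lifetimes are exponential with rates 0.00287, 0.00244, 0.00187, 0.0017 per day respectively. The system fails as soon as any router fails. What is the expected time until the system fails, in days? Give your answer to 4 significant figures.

The time to first failure is exponential with rate Σλ = 0.00287 + 0.00244 + 0.00187 + 0.0017 = 0.00888.
E[min] = 1/Σλ = 1/0.00888 = 112.613 days.

112.6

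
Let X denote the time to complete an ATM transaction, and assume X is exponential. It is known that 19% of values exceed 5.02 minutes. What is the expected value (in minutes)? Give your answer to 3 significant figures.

3.02

e^(−λ·5.02) = 0.19 ⇒ λ = −ln(0.19)/5.02 = 0.330823.
Mean = 1/λ = 3.02276 minutes.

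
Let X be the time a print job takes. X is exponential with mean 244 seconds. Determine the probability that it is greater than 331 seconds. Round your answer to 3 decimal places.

The rate is λ = 1/244 = 0.00409836 per second.
P(X > 331) = e^(−λ·331) = e^(−1.3566) ≈ 0.258.

0.258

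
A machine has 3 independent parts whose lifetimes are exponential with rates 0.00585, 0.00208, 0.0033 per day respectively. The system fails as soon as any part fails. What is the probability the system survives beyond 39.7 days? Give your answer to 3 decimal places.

0.640

The time to first failure is exponential with rate Σλ = 0.00585 + 0.00208 + 0.0033 = 0.01123.
P(min > 39.7) = e^(−0.01123·39.7) = e^(−0.44583) ≈ 0.640.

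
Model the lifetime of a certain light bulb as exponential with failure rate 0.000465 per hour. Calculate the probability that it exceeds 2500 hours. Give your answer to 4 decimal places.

0.3127

P(X > 2500) = e^(−λ·2500) = e^(−1.1625) ≈ 0.3127.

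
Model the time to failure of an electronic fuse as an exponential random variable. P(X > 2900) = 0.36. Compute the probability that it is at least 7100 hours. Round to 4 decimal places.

e^(−λ·2900) = 0.36 ⇒ λ = −ln(0.36)/2900 = 0.000352294.
P(X > 7100) = e^(−0.000352294·7100) = e^(−2.5013) ≈ 0.0820.

0.0820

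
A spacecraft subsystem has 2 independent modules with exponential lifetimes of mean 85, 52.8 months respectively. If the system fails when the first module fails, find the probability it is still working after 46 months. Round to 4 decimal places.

0.2436

The first failure time is exponential with rate Σλ_i = 1/85 + 1/52.8 = 0.0307041 per month.
P(min > 46) = e^(−0.0307041·46) = e^(−1.4124) ≈ 0.2436.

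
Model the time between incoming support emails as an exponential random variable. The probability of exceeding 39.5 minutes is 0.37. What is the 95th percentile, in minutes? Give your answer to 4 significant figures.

e^(−λ·39.5) = 0.37 ⇒ λ = −ln(0.37)/39.5 = 0.0251709.
95th percentile: 1 − e^(−λt) = 0.95, t = −ln(0.05)/λ = 119.015 minutes.

119.0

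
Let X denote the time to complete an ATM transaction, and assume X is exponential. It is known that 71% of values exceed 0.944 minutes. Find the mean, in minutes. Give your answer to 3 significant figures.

2.76

e^(−λ·0.944) = 0.71 ⇒ λ = −ln(0.71)/0.944 = 0.362808.
Mean = 1/λ = 2.75628 minutes.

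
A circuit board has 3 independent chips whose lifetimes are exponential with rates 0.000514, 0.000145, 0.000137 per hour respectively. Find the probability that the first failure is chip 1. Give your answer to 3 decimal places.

0.646

The time to first failure is exponential with rate Σλ = 0.000514 + 0.000145 + 0.000137 = 0.000796.
P(chip 1 first) = λ_1/Σλ = 0.000514/0.000796 ≈ 0.646.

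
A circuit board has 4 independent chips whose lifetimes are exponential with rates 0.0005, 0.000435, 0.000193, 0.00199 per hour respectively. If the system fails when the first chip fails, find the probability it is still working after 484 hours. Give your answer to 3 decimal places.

The time to first failure is exponential with rate Σλ = 0.0005 + 0.000435 + 0.000193 + 0.00199 = 0.003118.
P(min > 484) = e^(−0.003118·484) = e^(−1.5091) ≈ 0.221.

0.221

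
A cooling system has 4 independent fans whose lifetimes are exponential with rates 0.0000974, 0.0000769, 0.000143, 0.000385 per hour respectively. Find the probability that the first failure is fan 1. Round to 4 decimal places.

0.1387

The time to first failure is exponential with rate Σλ = 0.0000974 + 0.0000769 + 0.000143 + 0.000385 = 0.0007023.
P(fan 1 first) = λ_1/Σλ = 0.0000974/0.0007023 ≈ 0.1387.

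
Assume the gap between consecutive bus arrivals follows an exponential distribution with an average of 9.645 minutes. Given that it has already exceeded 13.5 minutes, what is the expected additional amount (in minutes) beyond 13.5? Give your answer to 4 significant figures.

9.645

The rate is λ = 1/9.645 = 0.103681 per minute.
By memorylessness, the remaining amount past any threshold is again Exp(λ) with mean 1/λ = 9.645 minutes.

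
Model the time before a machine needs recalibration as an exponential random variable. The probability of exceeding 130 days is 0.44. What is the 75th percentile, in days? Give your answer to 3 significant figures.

220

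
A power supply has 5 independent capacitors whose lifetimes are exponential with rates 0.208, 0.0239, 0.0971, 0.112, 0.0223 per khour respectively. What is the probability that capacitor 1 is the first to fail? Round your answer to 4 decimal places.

The time to first failure is exponential with rate Σλ = 0.208 + 0.0239 + 0.0971 + 0.112 + 0.0223 = 0.4633.
P(capacitor 1 first) = λ_1/Σλ = 0.208/0.4633 ≈ 0.4490.

0.4490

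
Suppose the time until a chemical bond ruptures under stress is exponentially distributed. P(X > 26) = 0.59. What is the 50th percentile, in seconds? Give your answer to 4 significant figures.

e^(−λ·26) = 0.59 ⇒ λ = −ln(0.59)/26 = 0.0202936.
50th percentile: 1 − e^(−λt) = 0.5, t = −ln(0.5)/λ = 34.156 seconds.

34.16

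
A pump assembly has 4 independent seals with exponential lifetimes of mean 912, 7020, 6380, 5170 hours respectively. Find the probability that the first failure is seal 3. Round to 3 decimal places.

Rates: λ_i = 1/mean_i → 0.00109649, 0.00014245, 0.00015674, 0.000193424; Σλ = 0.0015891.
P(seal 3 first) = λ_3/Σλ = 0.00015674/0.0015891 ≈ 0.099.

0.099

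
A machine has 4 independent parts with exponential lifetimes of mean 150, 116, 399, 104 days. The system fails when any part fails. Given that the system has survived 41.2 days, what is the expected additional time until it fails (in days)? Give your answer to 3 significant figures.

First-failure rate Σλ = 1/150 + 1/116 + 1/399 + 1/104 = 0.027409.
By memorylessness the expected residual is 1/Σλ = 36.4844 days, regardless of the 41.2 already elapsed.

36.5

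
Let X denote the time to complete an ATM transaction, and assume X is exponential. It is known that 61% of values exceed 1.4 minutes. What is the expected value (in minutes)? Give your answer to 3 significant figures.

2.83

e^(−λ·1.4) = 0.61 ⇒ λ = −ln(0.61)/1.4 = 0.353069.
Mean = 1/λ = 2.83231 minutes.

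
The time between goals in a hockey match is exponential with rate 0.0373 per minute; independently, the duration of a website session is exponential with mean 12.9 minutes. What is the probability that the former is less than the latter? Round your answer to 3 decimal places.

λ_1 = 0.0373, λ_2 = 1/12.9 = 0.0775194.
For independent exponentials, P(the former < the latter) = λ_1/(λ_1+λ_2) = 0.0373/0.114819 ≈ 0.325.

0.325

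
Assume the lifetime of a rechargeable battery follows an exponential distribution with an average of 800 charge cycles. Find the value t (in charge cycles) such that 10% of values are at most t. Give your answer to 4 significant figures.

84.29

The rate is λ = 1/800 = 0.00125 per charge cycle.
Set 1 − e^(−λt) = 0.1, so t = −ln(0.9)/λ = 0.10536/0.00125 ≈ 84.2884 charge cycles.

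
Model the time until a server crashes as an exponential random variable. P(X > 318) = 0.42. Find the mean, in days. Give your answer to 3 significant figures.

e^(−λ·318) = 0.42 ⇒ λ = −ln(0.42)/318 = 0.00272799.
Mean = 1/λ = 366.57 days.

367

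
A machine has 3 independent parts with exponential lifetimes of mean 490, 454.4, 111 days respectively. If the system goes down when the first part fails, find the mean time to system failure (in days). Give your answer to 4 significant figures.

75.47

The first failure time is exponential with rate Σλ_i = 1/490 + 1/454.4 + 1/111 = 0.0132505 per day.
E[min] = 1/Σλ = 1/0.0132505 = 75.4687 days.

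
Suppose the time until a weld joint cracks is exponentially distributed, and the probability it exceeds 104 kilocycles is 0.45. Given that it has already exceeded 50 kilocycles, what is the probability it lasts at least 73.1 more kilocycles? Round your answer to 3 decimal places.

0.570

From e^(−λ·104) = 0.45, λ = −ln(0.45)/104 = 0.00767796.
Memoryless: P(X > 50+73.1 | X > 50) = P(X > 73.1) = e^(−0.00767796·73.1) ≈ 0.570.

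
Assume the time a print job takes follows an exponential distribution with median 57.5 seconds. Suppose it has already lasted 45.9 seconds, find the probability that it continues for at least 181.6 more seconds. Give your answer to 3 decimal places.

For an exponential, median = ln(2)/λ, so λ = ln 2 / 57.5 = 0.0120547 per second.
The exponential is memoryless, so the remaining time is again Exp(λ): the condition X > 45.9 is irrelevant.
P(X > 181.6) = e^(−2.1891) ≈ 0.112.

0.112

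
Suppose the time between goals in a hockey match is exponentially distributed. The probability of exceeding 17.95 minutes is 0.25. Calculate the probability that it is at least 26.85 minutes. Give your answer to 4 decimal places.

0.1257

e^(−λ·17.95) = 0.25 ⇒ λ = −ln(0.25)/17.95 = 0.0772309.
P(X > 26.85) = e^(−0.0772309·26.85) = e^(−2.0736) ≈ 0.1257.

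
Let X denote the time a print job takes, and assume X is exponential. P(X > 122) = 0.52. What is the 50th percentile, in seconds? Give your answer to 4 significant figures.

e^(−λ·122) = 0.52 ⇒ λ = −ln(0.52)/122 = 0.00536005.
50th percentile: 1 − e^(−λt) = 0.5, t = −ln(0.5)/λ = 129.317 seconds.

129.3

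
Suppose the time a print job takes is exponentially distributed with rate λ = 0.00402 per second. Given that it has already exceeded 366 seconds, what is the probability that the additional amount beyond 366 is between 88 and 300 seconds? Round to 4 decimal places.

Memoryless: the residual past 366 is again Exp(λ).
P(88 < residual < 300) = e^(−λ·88) − e^(−λ·300) = 0.70204 − 0.29939 ≈ 0.4027.

0.4027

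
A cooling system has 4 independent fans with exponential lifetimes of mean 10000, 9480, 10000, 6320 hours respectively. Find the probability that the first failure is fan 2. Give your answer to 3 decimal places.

0.227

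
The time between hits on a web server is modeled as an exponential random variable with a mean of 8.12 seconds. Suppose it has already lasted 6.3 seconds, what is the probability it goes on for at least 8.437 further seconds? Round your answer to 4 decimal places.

The rate is λ = 1/8.12 = 0.123153 per second.
The exponential is memoryless, so the remaining time is again Exp(λ): the condition X > 6.3 is irrelevant.
P(X > 8.437) = e^(−1.039) ≈ 0.3538.

0.3538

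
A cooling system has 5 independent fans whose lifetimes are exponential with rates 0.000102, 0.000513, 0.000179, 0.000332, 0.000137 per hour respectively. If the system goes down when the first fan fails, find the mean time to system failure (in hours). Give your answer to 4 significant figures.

791.8

The time to first failure is exponential with rate Σλ = 0.000102 + 0.000513 + 0.000179 + 0.000332 + 0.000137 = 0.001263.
E[min] = 1/Σλ = 1/0.001263 = 791.766 hours.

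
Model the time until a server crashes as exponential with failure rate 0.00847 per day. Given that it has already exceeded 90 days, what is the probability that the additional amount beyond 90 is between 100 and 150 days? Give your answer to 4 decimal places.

0.1480

Memoryless: the residual past 90 is again Exp(λ).
P(100 < residual < 150) = e^(−λ·100) − e^(−λ·150) = 0.42870 − 0.28069 ≈ 0.1480.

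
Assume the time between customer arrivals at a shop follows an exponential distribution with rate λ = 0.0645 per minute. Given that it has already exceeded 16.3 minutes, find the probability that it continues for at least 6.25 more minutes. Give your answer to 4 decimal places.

The exponential is memoryless, so the remaining time is again Exp(λ): the condition X > 16.3 is irrelevant.
P(X > 6.25) = e^(−0.40313) ≈ 0.6682.

0.6682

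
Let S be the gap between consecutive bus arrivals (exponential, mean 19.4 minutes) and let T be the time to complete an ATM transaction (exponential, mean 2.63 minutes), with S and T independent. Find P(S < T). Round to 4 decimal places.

λ_1 = 1/19.4 = 0.0515464, λ_2 = 1/2.63 = 0.380228.
For independent exponentials, P(S < T) = λ_1/(λ_1+λ_2) = 0.0515464/0.431775 ≈ 0.1194.

0.1194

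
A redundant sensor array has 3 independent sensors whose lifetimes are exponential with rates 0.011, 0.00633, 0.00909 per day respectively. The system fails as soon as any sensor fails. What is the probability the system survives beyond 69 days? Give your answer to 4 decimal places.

0.1615

The time to first failure is exponential with rate Σλ = 0.011 + 0.00633 + 0.00909 = 0.02642.
P(min > 69) = e^(−0.02642·69) = e^(−1.823) ≈ 0.1615.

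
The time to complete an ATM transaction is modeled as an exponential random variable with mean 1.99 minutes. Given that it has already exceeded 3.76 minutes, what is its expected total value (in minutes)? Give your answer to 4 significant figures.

5.750

The rate is λ = 1/1.99 = 0.502513 per minute.
By memorylessness, E[X | X > 3.76] = 3.76 + 1/λ = 3.76 + 1.99 = 5.75 minutes.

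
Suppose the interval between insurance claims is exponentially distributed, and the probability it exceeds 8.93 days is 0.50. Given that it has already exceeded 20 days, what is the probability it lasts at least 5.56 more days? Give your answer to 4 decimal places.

0.6495

From e^(−λ·8.93) = 0.50, λ = −ln(0.50)/8.93 = 0.0776201.
Memoryless: P(X > 20+5.56 | X > 20) = P(X > 5.56) = e^(−0.0776201·5.56) ≈ 0.6495.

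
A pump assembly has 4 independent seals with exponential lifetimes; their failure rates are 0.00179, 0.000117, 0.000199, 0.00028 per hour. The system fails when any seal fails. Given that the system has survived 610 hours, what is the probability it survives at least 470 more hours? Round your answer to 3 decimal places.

Time to first failure ~ Exp(Σλ) with Σλ = 0.002386.
By memorylessness, P(T > 610+470 | T > 610) = P(T > 470) = e^(−0.002386·470) ≈ 0.326.

0.326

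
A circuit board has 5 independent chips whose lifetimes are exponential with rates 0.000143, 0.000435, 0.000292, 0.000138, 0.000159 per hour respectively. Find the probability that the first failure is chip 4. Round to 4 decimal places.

The time to first failure is exponential with rate Σλ = 0.000143 + 0.000435 + 0.000292 + 0.000138 + 0.000159 = 0.001167.
P(chip 4 first) = λ_4/Σλ = 0.000138/0.001167 ≈ 0.1183.

0.1183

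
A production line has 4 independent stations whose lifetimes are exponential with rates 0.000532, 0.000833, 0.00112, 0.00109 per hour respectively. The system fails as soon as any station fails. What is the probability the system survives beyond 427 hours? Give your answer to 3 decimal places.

0.217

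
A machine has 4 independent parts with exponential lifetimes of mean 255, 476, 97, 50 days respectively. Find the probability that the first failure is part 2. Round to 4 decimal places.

Rates: λ_i = 1/mean_i → 0.00392157, 0.00210084, 0.0103093, 0.02; Σλ = 0.0363317.
P(part 2 first) = λ_2/Σλ = 0.00210084/0.0363317 ≈ 0.0578.

0.0578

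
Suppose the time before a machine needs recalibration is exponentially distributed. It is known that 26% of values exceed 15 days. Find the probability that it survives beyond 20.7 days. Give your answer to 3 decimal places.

0.156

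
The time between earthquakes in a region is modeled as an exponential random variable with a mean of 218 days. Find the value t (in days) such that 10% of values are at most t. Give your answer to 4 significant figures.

The rate is λ = 1/218 = 0.00458716 per day.
Set 1 − e^(−λt) = 0.1, so t = −ln(0.9)/λ = 0.10536/0.00458716 ≈ 22.9686 days.

22.97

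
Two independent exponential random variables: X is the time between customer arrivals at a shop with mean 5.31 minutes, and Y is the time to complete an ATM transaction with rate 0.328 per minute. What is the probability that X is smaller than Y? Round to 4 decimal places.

λ_1 = 1/5.31 = 0.188324, λ_2 = 0.328.
For independent exponentials, P(X < Y) = λ_1/(λ_1+λ_2) = 0.188324/0.516324 ≈ 0.3647.

0.3647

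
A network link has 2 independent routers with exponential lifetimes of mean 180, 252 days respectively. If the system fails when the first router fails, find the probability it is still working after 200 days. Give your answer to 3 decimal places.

The first failure time is exponential with rate Σλ_i = 1/180 + 1/252 = 0.00952381 per day.
P(min > 200) = e^(−0.00952381·200) = e^(−1.9048) ≈ 0.149.

0.149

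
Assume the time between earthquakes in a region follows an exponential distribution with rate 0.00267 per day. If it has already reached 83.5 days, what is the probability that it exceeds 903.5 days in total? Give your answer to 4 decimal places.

0.1120

By the memoryless property, P(X > 83.5+820 | X > 83.5) = P(X > 820).
P(X > 820) = e^(−2.1894) ≈ 0.1120.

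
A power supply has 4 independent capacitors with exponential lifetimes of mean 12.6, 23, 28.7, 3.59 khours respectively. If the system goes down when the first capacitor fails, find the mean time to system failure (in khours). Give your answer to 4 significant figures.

2.292

The first failure time is exponential with rate Σλ_i = 1/12.6 + 1/23 + 1/28.7 + 1/3.59 = 0.436238 per khour.
E[min] = 1/Σλ = 1/0.436238 = 2.29233 khours.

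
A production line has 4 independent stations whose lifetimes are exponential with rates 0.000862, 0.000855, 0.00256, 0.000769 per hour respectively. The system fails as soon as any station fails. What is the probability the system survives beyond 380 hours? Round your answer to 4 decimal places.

0.1470

The time to first failure is exponential with rate Σλ = 0.000862 + 0.000855 + 0.00256 + 0.000769 = 0.005046.
P(min > 380) = e^(−0.005046·380) = e^(−1.9175) ≈ 0.1470.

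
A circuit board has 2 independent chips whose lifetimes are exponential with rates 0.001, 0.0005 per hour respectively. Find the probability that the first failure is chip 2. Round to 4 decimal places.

The time to first failure is exponential with rate Σλ = 0.001 + 0.0005 = 0.0015.
P(chip 2 first) = λ_2/Σλ = 0.0005/0.0015 ≈ 0.3333.

0.3333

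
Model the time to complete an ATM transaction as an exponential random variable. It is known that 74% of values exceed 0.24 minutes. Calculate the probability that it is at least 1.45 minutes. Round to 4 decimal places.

0.1622

e^(−λ·0.24) = 0.74 ⇒ λ = −ln(0.74)/0.24 = 1.2546.
P(X > 1.45) = e^(−1.2546·1.45) = e^(−1.8192) ≈ 0.1622.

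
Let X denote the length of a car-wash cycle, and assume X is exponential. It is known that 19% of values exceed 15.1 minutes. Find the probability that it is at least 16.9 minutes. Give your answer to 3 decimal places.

0.156

e^(−λ·15.1) = 0.19 ⇒ λ = −ln(0.19)/15.1 = 0.109982.
P(X > 16.9) = e^(−0.109982·16.9) = e^(−1.8587) ≈ 0.156.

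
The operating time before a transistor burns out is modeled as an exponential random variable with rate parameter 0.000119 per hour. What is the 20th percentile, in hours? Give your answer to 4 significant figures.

1875

Set 1 − e^(−λt) = 0.2, so t = −ln(0.8)/λ = 0.22314/0.000119 ≈ 1875.16 hours.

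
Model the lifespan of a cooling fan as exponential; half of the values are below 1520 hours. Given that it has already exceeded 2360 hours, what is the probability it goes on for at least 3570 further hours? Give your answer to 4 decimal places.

For an exponential, median = ln(2)/λ, so λ = ln 2 / 1520 = 0.000456018 per hour.
The exponential is memoryless, so the remaining time is again Exp(λ): the condition X > 2360 is irrelevant.
P(X > 3570) = e^(−1.628) ≈ 0.1963.

0.1963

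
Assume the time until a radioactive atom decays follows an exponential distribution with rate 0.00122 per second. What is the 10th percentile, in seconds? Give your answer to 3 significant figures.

86.4

Set 1 − e^(−λt) = 0.1, so t = −ln(0.9)/λ = 0.10536/0.00122 ≈ 86.3611 seconds.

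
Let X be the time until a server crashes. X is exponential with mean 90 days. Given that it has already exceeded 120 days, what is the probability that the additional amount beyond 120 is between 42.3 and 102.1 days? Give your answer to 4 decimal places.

0.3034

The rate is λ = 1/90 = 0.0111111 per day.
Memoryless: the residual past 120 is again Exp(λ).
P(42.3 < residual < 102.1) = e^(−λ·42.3) − e^(−λ·102.1) = 0.62500 − 0.32160 ≈ 0.3034.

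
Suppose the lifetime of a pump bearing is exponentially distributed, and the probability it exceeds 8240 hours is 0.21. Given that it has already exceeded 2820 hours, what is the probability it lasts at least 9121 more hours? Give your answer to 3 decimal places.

From e^(−λ·8240) = 0.21, λ = −ln(0.21)/8240 = 0.000189399.
Memoryless: P(X > 2820+9121 | X > 2820) = P(X > 9121) = e^(−0.000189399·9121) ≈ 0.178.

0.178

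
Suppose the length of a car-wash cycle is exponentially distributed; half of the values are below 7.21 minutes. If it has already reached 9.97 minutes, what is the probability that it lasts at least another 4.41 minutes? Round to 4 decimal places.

0.6544

For an exponential, median = ln(2)/λ, so λ = ln 2 / 7.21 = 0.0961369 per minute.
P(X > s+t | X > s) = e^(−λ(s+t))/e^(−λs) = e^(−λt), independent of s = 9.97.
P(X > 4.41) = e^(−0.42396) ≈ 0.6544.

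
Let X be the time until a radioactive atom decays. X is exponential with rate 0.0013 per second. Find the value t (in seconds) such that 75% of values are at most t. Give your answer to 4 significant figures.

Set 1 − e^(−λt) = 0.75, so t = −ln(0.25)/λ = 1.3863/0.0013 ≈ 1066.38 seconds.

1066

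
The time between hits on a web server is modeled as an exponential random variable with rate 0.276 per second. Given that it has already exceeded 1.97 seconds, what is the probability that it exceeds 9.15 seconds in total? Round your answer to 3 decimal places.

By the memoryless property, P(X > 1.97+7.18 | X > 1.97) = P(X > 7.18).
P(X > 7.18) = e^(−1.9817) ≈ 0.138.

0.138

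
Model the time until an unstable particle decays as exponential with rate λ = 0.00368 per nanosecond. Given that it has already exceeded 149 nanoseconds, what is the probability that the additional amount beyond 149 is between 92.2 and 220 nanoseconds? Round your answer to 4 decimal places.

0.2672

Memoryless: the residual past 149 is again Exp(λ).
P(92.2 < residual < 220) = e^(−λ·92.2) − e^(−λ·220) = 0.71227 − 0.44504 ≈ 0.2672.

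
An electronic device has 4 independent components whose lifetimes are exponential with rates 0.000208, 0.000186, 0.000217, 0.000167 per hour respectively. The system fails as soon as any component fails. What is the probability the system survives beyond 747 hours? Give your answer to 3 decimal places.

0.559

The time to first failure is exponential with rate Σλ = 0.000208 + 0.000186 + 0.000217 + 0.000167 = 0.000778.
P(min > 747) = e^(−0.000778·747) = e^(−0.58117) ≈ 0.559.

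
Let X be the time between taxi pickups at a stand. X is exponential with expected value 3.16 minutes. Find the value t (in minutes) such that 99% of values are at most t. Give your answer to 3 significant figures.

14.6

The rate is λ = 1/3.16 = 0.316456 per minute.
Set 1 − e^(−λt) = 0.99, so t = −ln(0.01)/λ = 4.6052/0.316456 ≈ 14.5523 minutes.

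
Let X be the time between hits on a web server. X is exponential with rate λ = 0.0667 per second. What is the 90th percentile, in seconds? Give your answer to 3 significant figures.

34.5

Set 1 − e^(−λt) = 0.9, so t = −ln(0.1)/λ = 2.3026/0.0667 ≈ 34.5215 seconds.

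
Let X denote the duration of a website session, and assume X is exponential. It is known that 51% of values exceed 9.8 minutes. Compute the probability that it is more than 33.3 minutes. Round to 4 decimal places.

e^(−λ·9.8) = 0.51 ⇒ λ = −ln(0.51)/9.8 = 0.0687086.
P(X > 33.3) = e^(−0.0687086·33.3) = e^(−2.288) ≈ 0.1015.

0.1015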